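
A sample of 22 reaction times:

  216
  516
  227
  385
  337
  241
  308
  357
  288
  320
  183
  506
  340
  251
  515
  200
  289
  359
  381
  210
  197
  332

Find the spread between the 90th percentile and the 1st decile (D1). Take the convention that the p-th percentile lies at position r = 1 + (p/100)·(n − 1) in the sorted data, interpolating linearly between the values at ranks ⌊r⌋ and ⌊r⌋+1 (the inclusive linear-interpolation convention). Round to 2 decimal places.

292.90

Sorted: 183, 197, 200, 210, 216, 227, 241, 251, 288, 289, 308, 320, 332, 337, 340, 357, 359, 381, 385, 506, 515, 516.
n = 22.
P10: r = 3.1; ranks 3–4 are 200, 210; interpolating gives 201.
P90: r = 19.9; ranks 19–20 are 385, 506; interpolating gives 493.9.
Difference: 493.9 − 201 = 292.9.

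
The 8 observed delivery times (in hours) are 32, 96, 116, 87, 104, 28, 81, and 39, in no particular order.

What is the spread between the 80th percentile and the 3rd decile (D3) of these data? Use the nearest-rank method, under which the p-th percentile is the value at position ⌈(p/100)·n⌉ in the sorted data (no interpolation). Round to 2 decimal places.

Sorted: 28, 32, 39, 81, 87, 96, 104, 116.
n = 8.
P30: rank ⌈30/100·8⌉ = 3 → 39.
P80: rank ⌈80/100·8⌉ = 7 → 104.
Difference: 104 − 39 = 65.

65.00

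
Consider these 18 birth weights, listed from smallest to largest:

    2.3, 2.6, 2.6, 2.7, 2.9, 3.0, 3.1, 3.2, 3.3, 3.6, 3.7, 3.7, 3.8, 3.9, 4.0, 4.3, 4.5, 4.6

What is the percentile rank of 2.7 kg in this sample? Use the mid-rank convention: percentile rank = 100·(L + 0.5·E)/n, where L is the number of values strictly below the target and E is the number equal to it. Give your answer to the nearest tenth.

19.4

Count below 2.7: L = 3; count equal: E = 1; n = 18.
Percentile rank = 100·(3 + 0.5·1)/18 = 100·3.5/18 = 19.44.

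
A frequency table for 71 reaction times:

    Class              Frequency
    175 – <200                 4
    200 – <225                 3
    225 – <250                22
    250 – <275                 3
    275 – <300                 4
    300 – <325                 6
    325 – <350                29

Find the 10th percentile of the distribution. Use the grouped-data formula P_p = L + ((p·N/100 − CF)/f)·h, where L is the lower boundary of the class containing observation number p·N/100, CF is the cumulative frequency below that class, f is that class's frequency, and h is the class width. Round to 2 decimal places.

225.11

N = 71; target position k = 10/100 · 71 = 7.1.
Cumulative frequencies: 4, 7, 29, 32, 36, 42, 71.
Observation 7.1 falls in the class 225 – <250.
L = 225, CF = 7, f = 22, h = 25.
P10 = 225 + ((7.1 − 7)/22)·25 = 225 + 0.113636 = 225.114.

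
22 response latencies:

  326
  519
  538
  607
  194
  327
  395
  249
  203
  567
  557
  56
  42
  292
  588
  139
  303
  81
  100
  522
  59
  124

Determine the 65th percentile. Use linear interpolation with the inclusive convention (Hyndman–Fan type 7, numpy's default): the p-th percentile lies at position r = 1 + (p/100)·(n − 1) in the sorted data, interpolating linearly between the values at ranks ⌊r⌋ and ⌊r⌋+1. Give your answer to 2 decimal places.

Sorted: 42, 56, 59, 81, 100, 124, 139, 194, 203, 249, 292, 303, 326, 327, 395, 519, 522, 538, 557, 567, 588, 607.
n = 22.
r = 1 + (65/100)·(22 − 1) = 1 + 13.65 = 14.65.
Rank 14 is 327 and rank 15 is 395.
Interpolate: 327 + 0.65·(395 − 327) = 327 + 0.65·68 = 371.2.

371.20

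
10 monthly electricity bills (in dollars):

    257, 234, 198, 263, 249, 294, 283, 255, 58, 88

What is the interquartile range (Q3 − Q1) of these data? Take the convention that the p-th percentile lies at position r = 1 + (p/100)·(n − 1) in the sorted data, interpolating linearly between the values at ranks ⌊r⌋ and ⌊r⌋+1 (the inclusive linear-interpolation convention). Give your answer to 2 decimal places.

Sorted: 58, 88, 198, 234, 249, 255, 257, 263, 283, 294.
n = 10.
P25: r = 3.25; ranks 3–4 are 198, 234; interpolating gives 207.
P75: r = 7.75; ranks 7–8 are 257, 263; interpolating gives 261.5.
Difference: 261.5 − 207 = 54.5.

54.50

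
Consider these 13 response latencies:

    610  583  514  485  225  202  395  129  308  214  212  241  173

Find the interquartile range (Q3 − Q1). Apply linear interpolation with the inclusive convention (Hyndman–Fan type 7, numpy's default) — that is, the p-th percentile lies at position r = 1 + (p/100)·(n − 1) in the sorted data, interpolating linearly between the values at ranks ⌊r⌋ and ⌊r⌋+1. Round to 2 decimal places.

Sorted: 129, 173, 202, 212, 214, 225, 241, 308, 395, 485, 514, 583, 610.
n = 13.
P25: r = 4 (integer) → 212.
P75: r = 10 (integer) → 485.
Difference: 485 − 212 = 273.

273.00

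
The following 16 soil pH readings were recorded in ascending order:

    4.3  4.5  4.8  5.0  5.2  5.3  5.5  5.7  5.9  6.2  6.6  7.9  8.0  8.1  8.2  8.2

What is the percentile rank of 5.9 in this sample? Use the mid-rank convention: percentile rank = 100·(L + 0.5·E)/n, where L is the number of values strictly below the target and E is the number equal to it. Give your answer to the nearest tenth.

Count below 5.9: L = 8; count equal: E = 1; n = 16.
Percentile rank = 100·(8 + 0.5·1)/16 = 100·8.5/16 = 53.12.

53.1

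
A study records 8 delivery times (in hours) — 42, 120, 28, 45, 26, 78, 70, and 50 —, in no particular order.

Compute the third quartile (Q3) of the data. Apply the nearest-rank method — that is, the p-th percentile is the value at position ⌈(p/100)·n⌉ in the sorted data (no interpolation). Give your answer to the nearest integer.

Sorted: 26, 28, 42, 45, 50, 70, 78, 120.
n = 8.
Position = ⌈75/100 · 8⌉ = ⌈6⌉ = 6.
The value at rank 6 is 70.

70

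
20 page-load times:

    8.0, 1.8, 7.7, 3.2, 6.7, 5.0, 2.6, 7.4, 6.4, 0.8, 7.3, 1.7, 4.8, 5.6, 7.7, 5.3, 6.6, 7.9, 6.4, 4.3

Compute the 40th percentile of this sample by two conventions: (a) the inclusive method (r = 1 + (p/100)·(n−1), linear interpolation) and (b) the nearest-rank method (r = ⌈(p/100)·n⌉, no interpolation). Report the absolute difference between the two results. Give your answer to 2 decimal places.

0.18

Sorted: 0.8, 1.7, 1.8, 2.6, 3.2, 4.3, 4.8, 5.0, 5.3, 5.6, 6.4, 6.4, 6.6, 6.7, 7.3, 7.4, 7.7, 7.7, 7.9, 8.0.
n = 20.
(a) r = 8.6; between ranks 8 (5.0) and 9 (5.3): 5.18.
(b) the nearest-rank method: rank 8 → 5.
|5.18 − 5| = 0.18.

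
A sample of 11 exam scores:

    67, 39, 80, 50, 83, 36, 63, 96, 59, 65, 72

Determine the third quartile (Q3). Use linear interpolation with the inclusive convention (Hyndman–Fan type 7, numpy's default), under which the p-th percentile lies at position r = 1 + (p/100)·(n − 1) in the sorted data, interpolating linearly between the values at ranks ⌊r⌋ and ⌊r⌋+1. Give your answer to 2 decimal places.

76.00

Sorted: 36, 39, 50, 59, 63, 65, 67, 72, 80, 83, 96.
n = 11.
r = 1 + (75/100)·(11 − 1) = 1 + 7.5 = 8.5.
Rank 8 is 72 and rank 9 is 80.
Interpolate: 72 + 0.5·(80 − 72) = 72 + 0.5·8 = 76.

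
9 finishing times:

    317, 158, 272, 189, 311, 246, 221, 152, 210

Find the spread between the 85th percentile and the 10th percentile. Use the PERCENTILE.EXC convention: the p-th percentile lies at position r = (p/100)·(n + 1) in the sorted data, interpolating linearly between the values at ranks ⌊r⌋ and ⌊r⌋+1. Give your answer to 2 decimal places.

Sorted: 152, 158, 189, 210, 221, 246, 272, 311, 317.
n = 9.
P10: r = 1 (integer) → 152.
P85: r = 8.5; ranks 8–9 are 311, 317; interpolating gives 314.
Difference: 314 − 152 = 162.

162.00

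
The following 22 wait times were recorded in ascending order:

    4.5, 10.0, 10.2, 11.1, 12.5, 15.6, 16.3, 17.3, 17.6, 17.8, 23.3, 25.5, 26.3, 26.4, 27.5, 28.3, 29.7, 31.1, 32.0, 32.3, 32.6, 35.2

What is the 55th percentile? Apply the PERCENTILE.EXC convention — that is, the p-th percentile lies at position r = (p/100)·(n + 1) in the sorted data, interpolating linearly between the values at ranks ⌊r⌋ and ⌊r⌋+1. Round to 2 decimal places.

n = 22.
r = (55/100)·(22 + 1) = 12.65.
Rank 12 is 25.5 and rank 13 is 26.3.
Interpolate: 25.5 + 0.65·(26.3 − 25.5) = 25.5 + 0.65·0.8 = 26.02.

26.02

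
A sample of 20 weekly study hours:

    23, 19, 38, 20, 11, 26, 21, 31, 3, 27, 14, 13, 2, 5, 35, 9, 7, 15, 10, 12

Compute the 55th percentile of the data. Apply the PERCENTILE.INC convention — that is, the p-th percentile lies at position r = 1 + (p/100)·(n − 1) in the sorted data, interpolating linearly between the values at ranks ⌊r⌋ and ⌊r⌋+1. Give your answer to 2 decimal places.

16.80

Sorted: 2, 3, 5, 7, 9, 10, 11, 12, 13, 14, 15, 19, 20, 21, 23, 26, 27, 31, 35, 38.
n = 20.
r = 1 + (55/100)·(20 − 1) = 1 + 10.45 = 11.45.
Rank 11 is 15 and rank 12 is 19.
Interpolate: 15 + 0.45·(19 − 15) = 15 + 0.45·4 = 16.8.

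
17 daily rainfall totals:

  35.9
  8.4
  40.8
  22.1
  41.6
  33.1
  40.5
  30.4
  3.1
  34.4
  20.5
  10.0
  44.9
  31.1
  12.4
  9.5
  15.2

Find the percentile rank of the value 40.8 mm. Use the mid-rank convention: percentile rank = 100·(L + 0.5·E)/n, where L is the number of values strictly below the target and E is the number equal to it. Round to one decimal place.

85.3

Sorted: 3.1, 8.4, 9.5, 10.0, 12.4, 15.2, 20.5, 22.1, 30.4, 31.1, 33.1, 34.4, 35.9, 40.5, 40.8, 41.6, 44.9.
Count below 40.8: L = 14; count equal: E = 1; n = 17.
Percentile rank = 100·(14 + 0.5·1)/17 = 100·14.5/17 = 85.29.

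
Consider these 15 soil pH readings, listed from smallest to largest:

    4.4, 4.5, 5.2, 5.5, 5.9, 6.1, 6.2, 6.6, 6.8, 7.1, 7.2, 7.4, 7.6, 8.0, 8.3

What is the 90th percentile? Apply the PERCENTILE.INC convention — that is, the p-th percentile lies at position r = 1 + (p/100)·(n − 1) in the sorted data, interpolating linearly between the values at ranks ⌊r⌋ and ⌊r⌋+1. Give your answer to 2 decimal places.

7.84

n = 15.
r = 1 + (90/100)·(15 − 1) = 1 + 12.6 = 13.6.
Rank 13 is 7.6 and rank 14 is 8.0.
Interpolate: 7.6 + 0.6·(8.0 − 7.6) = 7.6 + 0.6·0.4 = 7.84.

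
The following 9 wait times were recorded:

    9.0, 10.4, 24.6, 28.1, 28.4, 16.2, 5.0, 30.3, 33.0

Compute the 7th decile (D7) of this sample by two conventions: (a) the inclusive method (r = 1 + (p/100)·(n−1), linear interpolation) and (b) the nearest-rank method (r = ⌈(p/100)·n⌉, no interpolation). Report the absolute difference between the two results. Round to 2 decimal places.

0.12

Sorted: 5.0, 9.0, 10.4, 16.2, 24.6, 28.1, 28.4, 30.3, 33.0.
n = 9.
(a) r = 6.6; between ranks 6 (28.1) and 7 (28.4): 28.28.
(b) the nearest-rank method: rank 7 → 28.4.
|28.28 − 28.4| = 0.12.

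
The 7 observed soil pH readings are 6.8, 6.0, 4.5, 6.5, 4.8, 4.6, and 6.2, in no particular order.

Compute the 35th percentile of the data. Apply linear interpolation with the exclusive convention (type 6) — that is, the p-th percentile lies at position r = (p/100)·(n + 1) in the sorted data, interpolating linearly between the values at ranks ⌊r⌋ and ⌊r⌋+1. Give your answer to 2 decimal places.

4.76

Sorted: 4.5, 4.6, 4.8, 6.0, 6.2, 6.5, 6.8.
n = 7.
r = (35/100)·(7 + 1) = 2.8.
Rank 2 is 4.6 and rank 3 is 4.8.
Interpolate: 4.6 + 0.8·(4.8 − 4.6) = 4.6 + 0.8·0.2 = 4.76.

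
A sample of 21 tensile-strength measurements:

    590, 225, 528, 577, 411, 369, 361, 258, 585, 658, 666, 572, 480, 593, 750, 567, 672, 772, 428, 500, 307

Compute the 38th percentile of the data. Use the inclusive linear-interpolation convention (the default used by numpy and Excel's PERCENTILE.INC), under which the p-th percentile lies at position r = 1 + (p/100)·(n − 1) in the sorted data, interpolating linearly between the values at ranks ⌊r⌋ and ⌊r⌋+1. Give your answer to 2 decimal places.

Sorted: 225, 258, 307, 361, 369, 411, 428, 480, 500, 528, 567, 572, 577, 585, 590, 593, 658, 666, 672, 750, 772.
n = 21.
r = 1 + (38/100)·(21 − 1) = 1 + 7.6 = 8.6.
Rank 8 is 480 and rank 9 is 500.
Interpolate: 480 + 0.6·(500 − 480) = 480 + 0.6·20 = 492.

492.00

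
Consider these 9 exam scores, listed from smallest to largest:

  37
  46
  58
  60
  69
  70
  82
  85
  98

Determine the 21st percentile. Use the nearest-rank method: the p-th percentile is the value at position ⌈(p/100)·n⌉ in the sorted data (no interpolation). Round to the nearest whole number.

46

n = 9.
Position = ⌈21/100 · 9⌉ = ⌈1.89⌉ = 2.
The value at rank 2 is 46.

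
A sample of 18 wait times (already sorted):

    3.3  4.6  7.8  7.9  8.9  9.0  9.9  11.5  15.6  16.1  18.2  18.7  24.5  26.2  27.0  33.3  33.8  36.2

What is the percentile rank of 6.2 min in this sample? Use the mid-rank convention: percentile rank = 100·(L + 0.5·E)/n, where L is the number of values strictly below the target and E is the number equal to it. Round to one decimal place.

Count below 6.2: L = 2; count equal: E = 0; n = 18.
Percentile rank = 100·(2 + 0.5·0)/18 = 100·2/18 = 11.11.

11.1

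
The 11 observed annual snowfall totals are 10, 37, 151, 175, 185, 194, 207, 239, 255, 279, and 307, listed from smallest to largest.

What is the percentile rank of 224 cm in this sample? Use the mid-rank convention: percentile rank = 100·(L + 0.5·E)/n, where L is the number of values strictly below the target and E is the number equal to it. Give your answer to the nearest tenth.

Count below 224: L = 7; count equal: E = 0; n = 11.
Percentile rank = 100·(7 + 0.5·0)/11 = 100·7/11 = 63.64.

63.6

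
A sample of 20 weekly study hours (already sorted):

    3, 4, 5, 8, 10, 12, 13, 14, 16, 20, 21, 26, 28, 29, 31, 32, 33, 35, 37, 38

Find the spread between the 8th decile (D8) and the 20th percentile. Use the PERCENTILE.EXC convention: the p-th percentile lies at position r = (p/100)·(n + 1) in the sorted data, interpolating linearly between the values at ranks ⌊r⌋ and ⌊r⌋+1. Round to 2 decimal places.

n = 20.
P20: r = 4.2; ranks 4–5 are 8, 10; interpolating gives 8.4.
P80: r = 16.8; ranks 16–17 are 32, 33; interpolating gives 32.8.
Difference: 32.8 − 8.4 = 24.4.

24.40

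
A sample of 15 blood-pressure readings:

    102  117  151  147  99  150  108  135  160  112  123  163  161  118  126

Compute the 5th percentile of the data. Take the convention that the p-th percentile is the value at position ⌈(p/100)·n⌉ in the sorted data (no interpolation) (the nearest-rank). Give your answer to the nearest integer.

Sorted: 99, 102, 108, 112, 117, 118, 123, 126, 135, 147, 150, 151, 160, 161, 163.
n = 15.
Position = ⌈5/100 · 15⌉ = ⌈0.75⌉ = 1.
The value at rank 1 is 99.

99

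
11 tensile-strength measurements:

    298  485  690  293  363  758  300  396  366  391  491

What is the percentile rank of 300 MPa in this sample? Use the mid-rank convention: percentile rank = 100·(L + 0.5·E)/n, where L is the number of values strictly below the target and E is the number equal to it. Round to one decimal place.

22.7

Sorted: 293, 298, 300, 363, 366, 391, 396, 485, 491, 690, 758.
Count below 300: L = 2; count equal: E = 1; n = 11.
Percentile rank = 100·(2 + 0.5·1)/11 = 100·2.5/11 = 22.73.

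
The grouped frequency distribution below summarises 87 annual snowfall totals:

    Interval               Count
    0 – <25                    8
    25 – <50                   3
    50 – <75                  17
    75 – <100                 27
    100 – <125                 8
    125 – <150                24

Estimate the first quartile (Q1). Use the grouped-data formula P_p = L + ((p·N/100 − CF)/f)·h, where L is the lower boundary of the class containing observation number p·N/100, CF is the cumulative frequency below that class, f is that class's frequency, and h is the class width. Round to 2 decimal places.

N = 87; target position k = 25/100 · 87 = 21.75.
Cumulative frequencies: 8, 11, 28, 55, 63, 87.
Observation 21.75 falls in the class 50 – <75.
L = 50, CF = 11, f = 17, h = 25.
P25 = 50 + ((21.75 − 11)/17)·25 = 50 + 15.8088 = 65.8088.

65.81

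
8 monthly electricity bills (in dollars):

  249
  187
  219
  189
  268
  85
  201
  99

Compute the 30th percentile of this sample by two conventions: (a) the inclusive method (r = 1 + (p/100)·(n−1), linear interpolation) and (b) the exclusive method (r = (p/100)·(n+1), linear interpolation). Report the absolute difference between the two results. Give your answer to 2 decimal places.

26.60

Sorted: 85, 99, 187, 189, 201, 219, 249, 268.
n = 8.
(a) r = 3.1; between ranks 3 (187) and 4 (189): 187.2.
(b) r = 2.7; between ranks 2 (99) and 3 (187): 160.6.
|187.2 − 160.6| = 26.6.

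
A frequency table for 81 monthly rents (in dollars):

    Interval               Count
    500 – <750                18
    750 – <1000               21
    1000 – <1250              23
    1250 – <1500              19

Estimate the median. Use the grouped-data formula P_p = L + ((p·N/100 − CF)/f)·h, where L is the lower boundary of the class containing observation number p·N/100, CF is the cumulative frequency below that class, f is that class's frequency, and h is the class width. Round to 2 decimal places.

1016.30

N = 81; target position k = 50/100 · 81 = 40.5.
Cumulative frequencies: 18, 39, 62, 81.
Observation 40.5 falls in the class 1000 – <1250.
L = 1000, CF = 39, f = 23, h = 250.
P50 = 1000 + ((40.5 − 39)/23)·250 = 1000 + 16.3043 = 1016.3.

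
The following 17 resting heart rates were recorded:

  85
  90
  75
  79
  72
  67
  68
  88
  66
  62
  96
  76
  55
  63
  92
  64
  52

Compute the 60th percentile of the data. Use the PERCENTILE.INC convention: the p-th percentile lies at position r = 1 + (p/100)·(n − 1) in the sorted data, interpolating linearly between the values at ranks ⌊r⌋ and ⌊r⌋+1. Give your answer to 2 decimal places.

75.60

Sorted: 52, 55, 62, 63, 64, 66, 67, 68, 72, 75, 76, 79, 85, 88, 90, 92, 96.
n = 17.
r = 1 + (60/100)·(17 − 1) = 1 + 9.6 = 10.6.
Rank 10 is 75 and rank 11 is 76.
Interpolate: 75 + 0.6·(76 − 75) = 75 + 0.6·1 = 75.6.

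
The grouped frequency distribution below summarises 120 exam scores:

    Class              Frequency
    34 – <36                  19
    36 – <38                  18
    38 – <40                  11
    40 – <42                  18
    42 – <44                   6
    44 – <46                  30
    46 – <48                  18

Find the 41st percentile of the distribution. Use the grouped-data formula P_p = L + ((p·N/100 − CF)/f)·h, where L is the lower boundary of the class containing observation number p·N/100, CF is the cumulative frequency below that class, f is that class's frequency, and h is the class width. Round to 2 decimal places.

40.13

N = 120; target position k = 41/100 · 120 = 49.2.
Cumulative frequencies: 19, 37, 48, 66, 72, 102, 120.
Observation 49.2 falls in the class 40 – <42.
L = 40, CF = 48, f = 18, h = 2.
P41 = 40 + ((49.2 − 48)/18)·2 = 40 + 0.133333 = 40.1333.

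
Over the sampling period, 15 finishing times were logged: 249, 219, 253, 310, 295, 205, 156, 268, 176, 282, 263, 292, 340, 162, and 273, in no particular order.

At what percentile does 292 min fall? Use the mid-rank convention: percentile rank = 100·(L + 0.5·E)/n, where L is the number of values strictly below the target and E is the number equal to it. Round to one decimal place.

Sorted: 156, 162, 176, 205, 219, 249, 253, 263, 268, 273, 282, 292, 295, 310, 340.
Count below 292: L = 11; count equal: E = 1; n = 15.
Percentile rank = 100·(11 + 0.5·1)/15 = 100·11.5/15 = 76.67.

76.7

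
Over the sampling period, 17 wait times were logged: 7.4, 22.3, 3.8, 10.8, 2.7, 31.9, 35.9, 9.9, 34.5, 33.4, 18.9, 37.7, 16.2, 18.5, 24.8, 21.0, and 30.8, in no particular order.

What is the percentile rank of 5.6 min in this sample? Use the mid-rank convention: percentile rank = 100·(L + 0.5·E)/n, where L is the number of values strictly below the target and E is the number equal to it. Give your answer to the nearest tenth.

11.8

Sorted: 2.7, 3.8, 7.4, 9.9, 10.8, 16.2, 18.5, 18.9, 21.0, 22.3, 24.8, 30.8, 31.9, 33.4, 34.5, 35.9, 37.7.
Count below 5.6: L = 2; count equal: E = 0; n = 17.
Percentile rank = 100·(2 + 0.5·0)/17 = 100·2/17 = 11.76.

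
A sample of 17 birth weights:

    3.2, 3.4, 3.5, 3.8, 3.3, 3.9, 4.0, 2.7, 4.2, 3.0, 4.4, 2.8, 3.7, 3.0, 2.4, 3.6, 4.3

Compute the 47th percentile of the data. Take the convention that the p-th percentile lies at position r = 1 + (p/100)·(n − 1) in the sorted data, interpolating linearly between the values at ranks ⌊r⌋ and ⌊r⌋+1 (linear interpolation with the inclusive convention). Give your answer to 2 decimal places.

Sorted: 2.4, 2.7, 2.8, 3.0, 3.0, 3.2, 3.3, 3.4, 3.5, 3.6, 3.7, 3.8, 3.9, 4.0, 4.2, 4.3, 4.4.
n = 17.
r = 1 + (47/100)·(17 − 1) = 1 + 7.52 = 8.52.
Rank 8 is 3.4 and rank 9 is 3.5.
Interpolate: 3.4 + 0.52·(3.5 − 3.4) = 3.4 + 0.52·0.1 = 3.452.

3.45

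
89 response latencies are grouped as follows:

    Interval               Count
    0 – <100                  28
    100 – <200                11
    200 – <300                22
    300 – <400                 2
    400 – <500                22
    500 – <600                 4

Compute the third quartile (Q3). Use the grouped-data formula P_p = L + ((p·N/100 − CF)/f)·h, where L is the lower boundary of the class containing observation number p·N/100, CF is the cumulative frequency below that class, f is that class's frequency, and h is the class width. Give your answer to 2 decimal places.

N = 89; target position k = 75/100 · 89 = 66.75.
Cumulative frequencies: 28, 39, 61, 63, 85, 89.
Observation 66.75 falls in the class 400 – <500.
L = 400, CF = 63, f = 22, h = 100.
P75 = 400 + ((66.75 − 63)/22)·100 = 400 + 17.0455 = 417.045.

417.05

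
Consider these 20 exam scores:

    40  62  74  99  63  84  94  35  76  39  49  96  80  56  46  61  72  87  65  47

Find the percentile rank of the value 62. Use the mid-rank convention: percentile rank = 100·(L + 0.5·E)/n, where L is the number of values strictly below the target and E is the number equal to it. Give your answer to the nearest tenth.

Sorted: 35, 39, 40, 46, 47, 49, 56, 61, 62, 63, 65, 72, 74, 76, 80, 84, 87, 94, 96, 99.
Count below 62: L = 8; count equal: E = 1; n = 20.
Percentile rank = 100·(8 + 0.5·1)/20 = 100·8.5/20 = 42.5.

42.5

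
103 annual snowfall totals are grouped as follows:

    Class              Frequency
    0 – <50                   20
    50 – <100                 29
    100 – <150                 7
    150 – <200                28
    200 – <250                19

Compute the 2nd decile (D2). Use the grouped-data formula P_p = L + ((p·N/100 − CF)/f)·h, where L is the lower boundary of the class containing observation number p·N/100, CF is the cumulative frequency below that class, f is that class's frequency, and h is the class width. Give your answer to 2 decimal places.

N = 103; target position k = 20/100 · 103 = 20.6.
Cumulative frequencies: 20, 49, 56, 84, 103.
Observation 20.6 falls in the class 50 – <100.
L = 50, CF = 20, f = 29, h = 50.
P20 = 50 + ((20.6 − 20)/29)·50 = 50 + 1.03448 = 51.0345.

51.03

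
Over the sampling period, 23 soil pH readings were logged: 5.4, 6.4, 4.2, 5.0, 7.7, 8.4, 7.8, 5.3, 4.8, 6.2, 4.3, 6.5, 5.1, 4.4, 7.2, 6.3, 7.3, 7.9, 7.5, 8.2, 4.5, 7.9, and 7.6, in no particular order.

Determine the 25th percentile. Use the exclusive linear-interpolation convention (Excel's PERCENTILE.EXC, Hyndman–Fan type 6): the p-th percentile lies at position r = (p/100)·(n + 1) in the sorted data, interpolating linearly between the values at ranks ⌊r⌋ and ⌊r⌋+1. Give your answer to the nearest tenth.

5.0

Sorted: 4.2, 4.3, 4.4, 4.5, 4.8, 5.0, 5.1, 5.3, 5.4, 6.2, 6.3, 6.4, 6.5, 7.2, 7.3, 7.5, 7.6, 7.7, 7.8, 7.9, 7.9, 8.2, 8.4.
n = 23.
r = (25/100)·(23 + 1) = 6.
r is an integer, so P25 is the value at rank 6: 5.0.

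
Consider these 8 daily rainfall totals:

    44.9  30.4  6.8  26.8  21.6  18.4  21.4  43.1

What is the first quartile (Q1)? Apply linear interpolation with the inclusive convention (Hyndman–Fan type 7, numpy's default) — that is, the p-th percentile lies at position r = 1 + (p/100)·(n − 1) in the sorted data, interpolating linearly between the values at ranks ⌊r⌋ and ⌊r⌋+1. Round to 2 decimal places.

Sorted: 6.8, 18.4, 21.4, 21.6, 26.8, 30.4, 43.1, 44.9.
n = 8.
r = 1 + (25/100)·(8 − 1) = 1 + 1.75 = 2.75.
Rank 2 is 18.4 and rank 3 is 21.4.
Interpolate: 18.4 + 0.75·(21.4 − 18.4) = 18.4 + 0.75·3 = 20.65.

20.65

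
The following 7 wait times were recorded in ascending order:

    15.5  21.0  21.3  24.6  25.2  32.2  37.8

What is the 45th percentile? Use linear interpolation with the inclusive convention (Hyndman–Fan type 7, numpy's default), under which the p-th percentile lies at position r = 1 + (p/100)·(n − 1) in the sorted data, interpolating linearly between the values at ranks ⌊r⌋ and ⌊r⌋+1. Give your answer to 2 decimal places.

n = 7.
r = 1 + (45/100)·(7 − 1) = 1 + 2.7 = 3.7.
Rank 3 is 21.3 and rank 4 is 24.6.
Interpolate: 21.3 + 0.7·(24.6 − 21.3) = 21.3 + 0.7·3.3 = 23.61.

23.61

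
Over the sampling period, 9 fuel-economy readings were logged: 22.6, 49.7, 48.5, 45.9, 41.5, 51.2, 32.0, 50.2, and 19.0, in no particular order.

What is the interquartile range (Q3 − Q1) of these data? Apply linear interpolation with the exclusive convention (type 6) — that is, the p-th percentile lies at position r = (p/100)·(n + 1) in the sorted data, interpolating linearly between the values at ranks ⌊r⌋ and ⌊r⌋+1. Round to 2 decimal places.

22.65

Sorted: 19.0, 22.6, 32.0, 41.5, 45.9, 48.5, 49.7, 50.2, 51.2.
n = 9.
P25: r = 2.5; ranks 2–3 are 22.6, 32.0; interpolating gives 27.3.
P75: r = 7.5; ranks 7–8 are 49.7, 50.2; interpolating gives 49.95.
Difference: 49.95 − 27.3 = 22.65.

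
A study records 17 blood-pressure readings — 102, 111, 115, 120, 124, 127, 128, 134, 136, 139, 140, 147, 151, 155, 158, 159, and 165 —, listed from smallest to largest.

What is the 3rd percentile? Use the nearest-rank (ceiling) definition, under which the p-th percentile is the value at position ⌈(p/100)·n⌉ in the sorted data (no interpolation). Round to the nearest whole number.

n = 17.
Position = ⌈3/100 · 17⌉ = ⌈0.51⌉ = 1.
The value at rank 1 is 102.

102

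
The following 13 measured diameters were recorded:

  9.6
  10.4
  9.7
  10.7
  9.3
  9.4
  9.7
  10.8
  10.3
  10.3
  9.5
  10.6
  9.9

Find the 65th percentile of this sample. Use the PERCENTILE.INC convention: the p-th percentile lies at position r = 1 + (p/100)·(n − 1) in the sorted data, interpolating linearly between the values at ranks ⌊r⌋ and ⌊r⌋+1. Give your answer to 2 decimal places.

Sorted: 9.3, 9.4, 9.5, 9.6, 9.7, 9.7, 9.9, 10.3, 10.3, 10.4, 10.6, 10.7, 10.8.
n = 13.
r = 1 + (65/100)·(13 − 1) = 1 + 7.8 = 8.8.
Rank 8 is 10.3 and rank 9 is 10.3.
Interpolate: 10.3 + 0.8·(10.3 − 10.3) = 10.3 + 0.8·0 = 10.3.

10.30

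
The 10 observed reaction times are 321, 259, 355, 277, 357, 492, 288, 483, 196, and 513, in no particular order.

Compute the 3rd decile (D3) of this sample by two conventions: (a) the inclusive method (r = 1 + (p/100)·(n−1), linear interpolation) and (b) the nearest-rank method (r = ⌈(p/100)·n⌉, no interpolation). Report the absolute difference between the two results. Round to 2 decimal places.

Sorted: 196, 259, 277, 288, 321, 355, 357, 483, 492, 513.
n = 10.
(a) r = 3.7; between ranks 3 (277) and 4 (288): 284.7.
(b) the nearest-rank method: rank 3 → 277.
|284.7 − 277| = 7.7.

7.70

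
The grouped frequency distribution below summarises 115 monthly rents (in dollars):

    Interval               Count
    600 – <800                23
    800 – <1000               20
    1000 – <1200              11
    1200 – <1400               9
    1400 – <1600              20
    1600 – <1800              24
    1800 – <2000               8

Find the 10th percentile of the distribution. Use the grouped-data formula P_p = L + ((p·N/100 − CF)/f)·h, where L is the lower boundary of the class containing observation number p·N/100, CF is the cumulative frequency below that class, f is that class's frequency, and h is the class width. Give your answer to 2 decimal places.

700.00

N = 115; target position k = 10/100 · 115 = 11.5.
Cumulative frequencies: 23, 43, 54, 63, 83, 107, 115.
Observation 11.5 falls in the class 600 – <800.
L = 600, CF = 0, f = 23, h = 200.
P10 = 600 + ((11.5 − 0)/23)·200 = 600 + 100 = 700.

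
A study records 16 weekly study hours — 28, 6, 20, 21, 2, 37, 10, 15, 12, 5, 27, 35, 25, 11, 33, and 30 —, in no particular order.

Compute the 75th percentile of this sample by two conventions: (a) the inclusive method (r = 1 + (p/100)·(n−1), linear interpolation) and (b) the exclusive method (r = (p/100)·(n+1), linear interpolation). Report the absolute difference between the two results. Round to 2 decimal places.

Sorted: 2, 5, 6, 10, 11, 12, 15, 20, 21, 25, 27, 28, 30, 33, 35, 37.
n = 16.
(a) r = 12.25; between ranks 12 (28) and 13 (30): 28.5.
(b) r = 12.75; between ranks 12 (28) and 13 (30): 29.5.
|28.5 − 29.5| = 1.

1.00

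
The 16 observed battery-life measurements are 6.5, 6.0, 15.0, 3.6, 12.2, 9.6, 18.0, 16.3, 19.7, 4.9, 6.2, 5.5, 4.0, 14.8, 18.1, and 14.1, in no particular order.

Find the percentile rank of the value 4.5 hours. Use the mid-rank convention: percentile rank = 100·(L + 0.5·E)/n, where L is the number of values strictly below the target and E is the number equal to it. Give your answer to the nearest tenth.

12.5

Sorted: 3.6, 4.0, 4.9, 5.5, 6.0, 6.2, 6.5, 9.6, 12.2, 14.1, 14.8, 15.0, 16.3, 18.0, 18.1, 19.7.
Count below 4.5: L = 2; count equal: E = 0; n = 16.
Percentile rank = 100·(2 + 0.5·0)/16 = 100·2/16 = 12.5.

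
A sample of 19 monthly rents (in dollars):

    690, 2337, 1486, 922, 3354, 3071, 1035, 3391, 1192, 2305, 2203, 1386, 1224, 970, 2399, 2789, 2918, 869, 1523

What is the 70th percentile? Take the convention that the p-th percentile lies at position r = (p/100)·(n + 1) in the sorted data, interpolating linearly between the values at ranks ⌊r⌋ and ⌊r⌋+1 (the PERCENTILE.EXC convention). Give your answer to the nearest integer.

Sorted: 690, 869, 922, 970, 1035, 1192, 1224, 1386, 1486, 1523, 2203, 2305, 2337, 2399, 2789, 2918, 3071, 3354, 3391.
n = 19.
r = (70/100)·(19 + 1) = 14.
r is an integer, so P70 is the value at rank 14: 2399.

2399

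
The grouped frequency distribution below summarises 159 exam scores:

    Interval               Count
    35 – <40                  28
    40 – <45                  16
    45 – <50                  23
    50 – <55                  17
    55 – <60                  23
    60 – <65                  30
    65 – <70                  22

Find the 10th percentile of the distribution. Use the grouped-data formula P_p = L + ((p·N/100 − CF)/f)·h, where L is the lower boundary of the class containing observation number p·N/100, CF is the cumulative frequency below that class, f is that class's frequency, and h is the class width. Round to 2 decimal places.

37.84

N = 159; target position k = 10/100 · 159 = 15.9.
Cumulative frequencies: 28, 44, 67, 84, 107, 137, 159.
Observation 15.9 falls in the class 35 – <40.
L = 35, CF = 0, f = 28, h = 5.
P10 = 35 + ((15.9 − 0)/28)·5 = 35 + 2.83929 = 37.8393.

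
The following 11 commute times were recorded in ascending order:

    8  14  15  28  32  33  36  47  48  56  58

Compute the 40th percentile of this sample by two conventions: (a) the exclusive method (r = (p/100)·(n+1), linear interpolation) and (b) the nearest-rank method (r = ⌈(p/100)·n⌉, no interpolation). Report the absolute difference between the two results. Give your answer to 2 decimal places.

n = 11.
(a) r = 4.8; between ranks 4 (28) and 5 (32): 31.2.
(b) the nearest-rank method: rank 5 → 32.
|31.2 − 32| = 0.8.

0.80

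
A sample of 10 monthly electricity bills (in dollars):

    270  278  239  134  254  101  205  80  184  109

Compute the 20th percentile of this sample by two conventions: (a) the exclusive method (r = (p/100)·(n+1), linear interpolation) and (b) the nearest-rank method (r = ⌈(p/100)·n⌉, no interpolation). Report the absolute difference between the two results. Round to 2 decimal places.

1.60

Sorted: 80, 101, 109, 134, 184, 205, 239, 254, 270, 278.
n = 10.
(a) r = 2.2; between ranks 2 (101) and 3 (109): 102.6.
(b) the nearest-rank method: rank 2 → 101.
|102.6 − 101| = 1.6.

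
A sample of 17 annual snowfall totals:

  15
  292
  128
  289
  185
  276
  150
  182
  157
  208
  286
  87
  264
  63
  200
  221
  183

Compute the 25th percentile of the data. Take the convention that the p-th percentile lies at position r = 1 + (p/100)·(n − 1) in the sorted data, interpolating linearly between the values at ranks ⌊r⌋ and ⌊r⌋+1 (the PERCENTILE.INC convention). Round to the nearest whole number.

150

Sorted: 15, 63, 87, 128, 150, 157, 182, 183, 185, 200, 208, 221, 264, 276, 286, 289, 292.
n = 17.
r = 1 + (25/100)·(17 − 1) = 1 + 4 = 5.
r is an integer, so P25 is the value at rank 5: 150.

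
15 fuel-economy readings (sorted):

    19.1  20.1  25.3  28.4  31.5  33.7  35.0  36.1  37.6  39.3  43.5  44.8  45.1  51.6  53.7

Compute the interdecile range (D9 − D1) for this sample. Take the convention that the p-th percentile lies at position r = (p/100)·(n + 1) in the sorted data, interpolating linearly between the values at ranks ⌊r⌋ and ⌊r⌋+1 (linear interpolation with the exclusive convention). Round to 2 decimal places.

32.74

n = 15.
P10: r = 1.6; ranks 1–2 are 19.1, 20.1; interpolating gives 19.7.
P90: r = 14.4; ranks 14–15 are 51.6, 53.7; interpolating gives 52.44.
Difference: 52.44 − 19.7 = 32.74.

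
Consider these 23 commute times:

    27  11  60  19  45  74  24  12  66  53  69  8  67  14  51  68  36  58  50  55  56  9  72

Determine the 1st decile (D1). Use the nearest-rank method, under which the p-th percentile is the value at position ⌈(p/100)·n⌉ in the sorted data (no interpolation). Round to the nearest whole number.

Sorted: 8, 9, 11, 12, 14, 19, 24, 27, 36, 45, 50, 51, 53, 55, 56, 58, 60, 66, 67, 68, 69, 72, 74.
n = 23.
Position = ⌈10/100 · 23⌉ = ⌈2.3⌉ = 3.
The value at rank 3 is 11.

11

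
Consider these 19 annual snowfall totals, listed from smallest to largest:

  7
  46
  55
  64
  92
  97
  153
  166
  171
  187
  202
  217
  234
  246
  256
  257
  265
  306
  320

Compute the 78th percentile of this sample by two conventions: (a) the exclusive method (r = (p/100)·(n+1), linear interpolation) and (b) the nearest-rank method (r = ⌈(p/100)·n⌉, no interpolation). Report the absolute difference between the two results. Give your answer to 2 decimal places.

n = 19.
(a) r = 15.6; between ranks 15 (256) and 16 (257): 256.6.
(b) the nearest-rank method: rank 15 → 256.
|256.6 − 256| = 0.6.

0.60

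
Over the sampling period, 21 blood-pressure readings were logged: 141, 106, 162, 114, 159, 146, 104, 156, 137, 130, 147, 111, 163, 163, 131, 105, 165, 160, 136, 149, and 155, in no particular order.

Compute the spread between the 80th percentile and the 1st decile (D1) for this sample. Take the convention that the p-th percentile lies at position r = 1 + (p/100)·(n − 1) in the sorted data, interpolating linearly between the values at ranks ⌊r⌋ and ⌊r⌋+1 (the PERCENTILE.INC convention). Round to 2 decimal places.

Sorted: 104, 105, 106, 111, 114, 130, 131, 136, 137, 141, 146, 147, 149, 155, 156, 159, 160, 162, 163, 163, 165.
n = 21.
P10: r = 3 (integer) → 106.
P80: r = 17 (integer) → 160.
Difference: 160 − 106 = 54.

54.00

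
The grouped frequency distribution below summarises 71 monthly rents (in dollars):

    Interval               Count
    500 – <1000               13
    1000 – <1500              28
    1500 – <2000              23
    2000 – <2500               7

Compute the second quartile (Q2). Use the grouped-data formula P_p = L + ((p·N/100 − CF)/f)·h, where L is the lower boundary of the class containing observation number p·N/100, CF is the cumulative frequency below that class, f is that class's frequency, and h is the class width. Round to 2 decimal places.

1401.79

N = 71; target position k = 50/100 · 71 = 35.5.
Cumulative frequencies: 13, 41, 64, 71.
Observation 35.5 falls in the class 1000 – <1500.
L = 1000, CF = 13, f = 28, h = 500.
P50 = 1000 + ((35.5 − 13)/28)·500 = 1000 + 401.786 = 1401.79.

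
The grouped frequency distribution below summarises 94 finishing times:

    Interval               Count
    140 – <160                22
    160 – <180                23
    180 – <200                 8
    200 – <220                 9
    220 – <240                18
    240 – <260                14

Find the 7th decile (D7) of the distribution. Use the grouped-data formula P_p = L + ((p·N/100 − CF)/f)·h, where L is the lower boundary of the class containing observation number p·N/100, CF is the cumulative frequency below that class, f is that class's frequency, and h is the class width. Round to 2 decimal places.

224.22

N = 94; target position k = 70/100 · 94 = 65.8.
Cumulative frequencies: 22, 45, 53, 62, 80, 94.
Observation 65.8 falls in the class 220 – <240.
L = 220, CF = 62, f = 18, h = 20.
P70 = 220 + ((65.8 − 62)/18)·20 = 220 + 4.22222 = 224.222.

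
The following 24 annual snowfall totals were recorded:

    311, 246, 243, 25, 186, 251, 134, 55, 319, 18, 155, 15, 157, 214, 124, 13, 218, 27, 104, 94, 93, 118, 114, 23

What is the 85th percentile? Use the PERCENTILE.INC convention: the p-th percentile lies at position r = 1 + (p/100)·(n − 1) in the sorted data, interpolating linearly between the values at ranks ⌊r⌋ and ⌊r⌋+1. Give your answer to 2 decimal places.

244.65

Sorted: 13, 15, 18, 23, 25, 27, 55, 93, 94, 104, 114, 118, 124, 134, 155, 157, 186, 214, 218, 243, 246, 251, 311, 319.
n = 24.
r = 1 + (85/100)·(24 − 1) = 1 + 19.55 = 20.55.
Rank 20 is 243 and rank 21 is 246.
Interpolate: 243 + 0.55·(246 − 243) = 243 + 0.55·3 = 244.65.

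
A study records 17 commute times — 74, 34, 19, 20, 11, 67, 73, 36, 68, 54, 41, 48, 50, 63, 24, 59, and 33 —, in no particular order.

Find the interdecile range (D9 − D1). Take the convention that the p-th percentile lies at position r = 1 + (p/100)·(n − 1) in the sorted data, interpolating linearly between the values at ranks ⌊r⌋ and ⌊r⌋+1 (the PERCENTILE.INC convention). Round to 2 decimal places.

50.40

Sorted: 11, 19, 20, 24, 33, 34, 36, 41, 48, 50, 54, 59, 63, 67, 68, 73, 74.
n = 17.
P10: r = 2.6; ranks 2–3 are 19, 20; interpolating gives 19.6.
P90: r = 15.4; ranks 15–16 are 68, 73; interpolating gives 70.
Difference: 70 − 19.6 = 50.4.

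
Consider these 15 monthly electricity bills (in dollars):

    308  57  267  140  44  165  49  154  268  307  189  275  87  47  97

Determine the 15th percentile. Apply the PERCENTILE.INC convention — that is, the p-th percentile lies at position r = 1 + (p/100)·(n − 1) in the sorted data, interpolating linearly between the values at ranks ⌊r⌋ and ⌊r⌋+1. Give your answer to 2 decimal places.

Sorted: 44, 47, 49, 57, 87, 97, 140, 154, 165, 189, 267, 268, 275, 307, 308.
n = 15.
r = 1 + (15/100)·(15 − 1) = 1 + 2.1 = 3.1.
Rank 3 is 49 and rank 4 is 57.
Interpolate: 49 + 0.1·(57 − 49) = 49 + 0.1·8 = 49.8.

49.80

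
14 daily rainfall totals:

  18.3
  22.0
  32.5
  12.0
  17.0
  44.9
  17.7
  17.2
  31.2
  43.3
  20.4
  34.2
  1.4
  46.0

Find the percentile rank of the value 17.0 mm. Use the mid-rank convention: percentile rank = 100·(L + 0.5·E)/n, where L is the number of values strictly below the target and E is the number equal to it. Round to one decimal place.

Sorted: 1.4, 12.0, 17.0, 17.2, 17.7, 18.3, 20.4, 22.0, 31.2, 32.5, 34.2, 43.3, 44.9, 46.0.
Count below 17.0: L = 2; count equal: E = 1; n = 14.
Percentile rank = 100·(2 + 0.5·1)/14 = 100·2.5/14 = 17.86.

17.9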